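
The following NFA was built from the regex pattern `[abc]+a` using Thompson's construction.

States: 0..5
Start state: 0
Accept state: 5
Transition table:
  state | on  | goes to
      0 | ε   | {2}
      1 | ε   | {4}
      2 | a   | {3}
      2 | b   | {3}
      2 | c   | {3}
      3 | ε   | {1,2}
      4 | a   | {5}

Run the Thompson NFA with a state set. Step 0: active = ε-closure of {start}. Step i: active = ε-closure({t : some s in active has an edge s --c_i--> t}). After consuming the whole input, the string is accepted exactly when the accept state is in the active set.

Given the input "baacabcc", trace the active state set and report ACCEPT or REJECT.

Answer: REJECT

Trace:
S₀ = ε-closure({0}) = {0,2}
'b' @ 1: {1,2,3,4}
'a' @ 2: {1,2,3,4,5}  [accepting]
'a' @ 3: {1,2,3,4,5}  [accepting]
'c' @ 4: {1,2,3,4}
'a' @ 5: {1,2,3,4,5}  [accepting]
'b' @ 6: {1,2,3,4}
'c' @ 7: {1,2,3,4}
'c' @ 8: {1,2,3,4}
final: {1,2,3,4}; accept 5 not in set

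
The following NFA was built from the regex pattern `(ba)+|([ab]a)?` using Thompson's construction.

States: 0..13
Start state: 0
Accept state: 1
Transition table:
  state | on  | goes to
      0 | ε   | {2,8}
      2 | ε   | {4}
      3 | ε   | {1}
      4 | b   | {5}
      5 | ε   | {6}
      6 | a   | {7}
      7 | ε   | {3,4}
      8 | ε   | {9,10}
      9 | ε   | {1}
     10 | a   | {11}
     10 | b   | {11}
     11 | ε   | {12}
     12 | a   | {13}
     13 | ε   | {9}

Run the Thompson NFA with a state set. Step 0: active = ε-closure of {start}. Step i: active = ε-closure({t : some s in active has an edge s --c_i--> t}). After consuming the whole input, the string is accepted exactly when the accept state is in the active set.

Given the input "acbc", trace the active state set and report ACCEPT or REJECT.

initial (ε-close {0}): {0,1,2,4,8,9,10}
'a' @ 1: {11,12}
'c' @ 2: {}  — dead — no transitions
rest 'bc' ignored (set empty)
final: {}; accept 1 not in set

Answer: REJECT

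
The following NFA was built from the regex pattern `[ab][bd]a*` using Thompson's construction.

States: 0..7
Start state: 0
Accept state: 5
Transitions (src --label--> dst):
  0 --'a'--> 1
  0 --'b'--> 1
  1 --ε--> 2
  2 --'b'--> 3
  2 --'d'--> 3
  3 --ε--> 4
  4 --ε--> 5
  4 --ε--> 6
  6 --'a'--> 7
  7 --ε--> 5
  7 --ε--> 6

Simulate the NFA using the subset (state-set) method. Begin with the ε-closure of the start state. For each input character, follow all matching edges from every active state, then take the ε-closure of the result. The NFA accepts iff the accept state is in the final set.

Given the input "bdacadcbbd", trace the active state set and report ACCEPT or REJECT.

S₀ = ε-closure({0}) = {0}
'b' @ 1: {1,2}
'd' @ 2: {3,4,5,6}  ✓accept
'a' @ 3: {5,6,7}  ✓accept
'c' @ 4: {}  — dead — no transitions
rest 'adcbbd' ignored (set empty)
after full input: {}  (accept=5 not in)

Answer: REJECT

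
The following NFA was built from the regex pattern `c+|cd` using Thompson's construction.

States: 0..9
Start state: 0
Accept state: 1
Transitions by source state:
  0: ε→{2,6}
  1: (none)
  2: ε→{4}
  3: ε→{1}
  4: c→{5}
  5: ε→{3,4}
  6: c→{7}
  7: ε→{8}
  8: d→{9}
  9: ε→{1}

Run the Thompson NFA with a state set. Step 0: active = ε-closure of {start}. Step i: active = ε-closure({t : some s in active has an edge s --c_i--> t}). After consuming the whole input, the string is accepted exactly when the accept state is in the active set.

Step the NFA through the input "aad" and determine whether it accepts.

S₀ = ε-closure({0}) = {0,2,4,6}
'a' @ 1: {}  — no active states
rest 'ad' ignored (set empty)
final: {}; accept 1 not in set

Answer: REJECT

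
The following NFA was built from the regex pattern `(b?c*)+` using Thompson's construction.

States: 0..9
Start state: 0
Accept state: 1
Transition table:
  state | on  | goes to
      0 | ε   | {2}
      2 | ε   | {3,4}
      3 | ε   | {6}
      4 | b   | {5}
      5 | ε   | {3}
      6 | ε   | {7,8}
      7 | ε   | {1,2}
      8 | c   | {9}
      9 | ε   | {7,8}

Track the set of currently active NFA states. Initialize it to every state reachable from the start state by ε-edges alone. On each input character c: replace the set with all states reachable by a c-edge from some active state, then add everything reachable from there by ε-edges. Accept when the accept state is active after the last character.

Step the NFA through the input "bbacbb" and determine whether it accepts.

Answer: REJECT

Derivation:
S₀ = ε-closure({0}) = {0,1,2,3,4,6,7,8}
'b' @ 1: {1,2,3,4,5,6,7,8}  (accept∈set)
'b' @ 2: {1,2,3,4,5,6,7,8}  (accept∈set)
'a' @ 3: {}  — dead — no transitions
rest 'cbb' ignored (set empty)
end set {} — state 1 not in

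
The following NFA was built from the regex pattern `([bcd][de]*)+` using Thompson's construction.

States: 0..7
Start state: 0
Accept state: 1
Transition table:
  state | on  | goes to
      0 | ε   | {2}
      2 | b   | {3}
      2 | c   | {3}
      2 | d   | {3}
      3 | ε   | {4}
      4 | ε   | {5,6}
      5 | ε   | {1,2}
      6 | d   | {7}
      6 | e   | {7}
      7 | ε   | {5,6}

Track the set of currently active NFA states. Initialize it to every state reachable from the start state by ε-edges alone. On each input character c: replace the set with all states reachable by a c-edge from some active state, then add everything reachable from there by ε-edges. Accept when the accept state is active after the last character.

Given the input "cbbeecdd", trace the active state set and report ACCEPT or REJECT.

initial (ε-close {0}): {0,2}
'c' @ 1: {1,2,3,4,5,6}  ✓accept
'b' @ 2: {1,2,3,4,5,6}  ✓accept
'b' @ 3: {1,2,3,4,5,6}  ✓accept
'e' @ 4: {1,2,5,6,7}  ✓accept
'e' @ 5: {1,2,5,6,7}  ✓accept
'c' @ 6: {1,2,3,4,5,6}  ✓accept
'd' @ 7: {1,2,3,4,5,6,7}  ✓accept
'd' @ 8: {1,2,3,4,5,6,7}  ✓accept
after full input: {1,2,3,4,5,6,7}  (accept=1 in)

Answer: ACCEPT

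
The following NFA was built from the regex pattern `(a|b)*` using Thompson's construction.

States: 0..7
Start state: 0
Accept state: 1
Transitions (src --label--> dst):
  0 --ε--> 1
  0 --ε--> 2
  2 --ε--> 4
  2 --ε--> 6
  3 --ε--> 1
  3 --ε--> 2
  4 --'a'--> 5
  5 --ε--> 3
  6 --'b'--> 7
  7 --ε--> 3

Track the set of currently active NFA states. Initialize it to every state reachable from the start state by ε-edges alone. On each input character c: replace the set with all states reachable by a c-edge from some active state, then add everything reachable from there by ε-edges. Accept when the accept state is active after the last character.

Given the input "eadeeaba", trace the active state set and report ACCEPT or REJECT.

initial (ε-close {0}): {0,1,2,4,6}
'e' @ 1: {}  — no active states
rest 'adeeaba' ignored (set empty)
end set {} — state 1 not in

Answer: REJECT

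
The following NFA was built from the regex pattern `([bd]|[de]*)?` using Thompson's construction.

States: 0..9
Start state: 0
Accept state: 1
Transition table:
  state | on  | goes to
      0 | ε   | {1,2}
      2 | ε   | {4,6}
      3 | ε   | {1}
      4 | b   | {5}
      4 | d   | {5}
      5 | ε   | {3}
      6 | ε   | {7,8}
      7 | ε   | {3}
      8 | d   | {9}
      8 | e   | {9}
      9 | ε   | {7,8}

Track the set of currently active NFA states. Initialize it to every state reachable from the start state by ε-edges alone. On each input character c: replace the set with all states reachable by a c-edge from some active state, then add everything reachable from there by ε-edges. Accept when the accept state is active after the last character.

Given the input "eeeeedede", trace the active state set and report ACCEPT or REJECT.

Answer: ACCEPT

Derivation:
start: ε-closure({0}) = {0,1,2,3,4,6,7,8}
'e' @ 1: {1,3,7,8,9}  [accepting]
'e' @ 2: {1,3,7,8,9}  [accepting]
'e' @ 3: {1,3,7,8,9}  [accepting]
'e' @ 4: {1,3,7,8,9}  [accepting]
'e' @ 5: {1,3,7,8,9}  [accepting]
'd' @ 6: {1,3,7,8,9}  [accepting]
'e' @ 7: {1,3,7,8,9}  [accepting]
'd' @ 8: {1,3,7,8,9}  [accepting]
'e' @ 9: {1,3,7,8,9}  [accepting]
end set {1,3,7,8,9} — state 1 in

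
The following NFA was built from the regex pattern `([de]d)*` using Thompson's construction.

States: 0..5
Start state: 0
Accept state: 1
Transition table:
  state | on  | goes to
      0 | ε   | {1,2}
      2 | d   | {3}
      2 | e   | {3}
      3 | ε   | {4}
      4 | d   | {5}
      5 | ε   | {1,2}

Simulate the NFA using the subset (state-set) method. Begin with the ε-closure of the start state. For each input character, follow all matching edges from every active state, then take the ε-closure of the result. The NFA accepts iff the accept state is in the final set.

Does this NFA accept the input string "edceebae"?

Answer: REJECT

Steps:
S₀ = ε-closure({0}) = {0,1,2}
'e' @ 1: {3,4}
'd' @ 2: {1,2,5}  (accept∈set)
'c' @ 3: {}  — dead — no transitions
rest 'eebae' ignored (set empty)
final: {}; accept 1 not in set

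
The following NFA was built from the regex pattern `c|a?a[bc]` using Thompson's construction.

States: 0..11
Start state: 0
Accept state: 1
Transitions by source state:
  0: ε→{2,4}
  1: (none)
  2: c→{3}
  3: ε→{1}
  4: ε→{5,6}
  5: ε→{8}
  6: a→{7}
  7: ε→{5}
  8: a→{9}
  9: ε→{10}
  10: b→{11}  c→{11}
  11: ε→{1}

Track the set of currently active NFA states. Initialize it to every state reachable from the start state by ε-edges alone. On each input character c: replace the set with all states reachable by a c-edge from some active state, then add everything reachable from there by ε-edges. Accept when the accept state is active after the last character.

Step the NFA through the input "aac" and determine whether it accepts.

Answer: ACCEPT

Steps:
S₀ = ε-closure({0}) = {0,2,4,5,6,8}
'a' @ 1: {5,7,8,9,10}
'a' @ 2: {9,10}
'c' @ 3: {1,11}  ✓accept
final: {1,11}; accept 1 in set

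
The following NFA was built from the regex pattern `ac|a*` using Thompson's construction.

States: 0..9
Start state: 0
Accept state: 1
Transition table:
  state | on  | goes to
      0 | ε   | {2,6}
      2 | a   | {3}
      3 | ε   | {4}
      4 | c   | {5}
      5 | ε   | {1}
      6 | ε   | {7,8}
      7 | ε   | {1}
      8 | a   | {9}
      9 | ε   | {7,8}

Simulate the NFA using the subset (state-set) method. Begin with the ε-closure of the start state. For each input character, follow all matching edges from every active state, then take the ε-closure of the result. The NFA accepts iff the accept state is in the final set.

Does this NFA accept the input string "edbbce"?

S₀ = ε-closure({0}) = {0,1,2,6,7,8}
'e' @ 1: {}  — dead — no transitions
rest 'dbbce' ignored (set empty)
end set {} — state 1 not in

Answer: REJECT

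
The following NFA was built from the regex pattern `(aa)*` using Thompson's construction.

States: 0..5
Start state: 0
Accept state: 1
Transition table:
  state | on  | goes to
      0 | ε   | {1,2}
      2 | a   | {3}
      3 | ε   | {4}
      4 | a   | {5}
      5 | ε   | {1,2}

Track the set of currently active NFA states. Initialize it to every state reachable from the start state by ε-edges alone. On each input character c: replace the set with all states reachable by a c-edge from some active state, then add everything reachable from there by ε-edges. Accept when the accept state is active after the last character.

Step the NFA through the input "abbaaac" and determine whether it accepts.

initial (ε-close {0}): {0,1,2}
'a' @ 1: {3,4}
'b' @ 2: {}  — state set empty
rest 'baaac' ignored (set empty)
final: {}; accept 1 not in set

Answer: REJECT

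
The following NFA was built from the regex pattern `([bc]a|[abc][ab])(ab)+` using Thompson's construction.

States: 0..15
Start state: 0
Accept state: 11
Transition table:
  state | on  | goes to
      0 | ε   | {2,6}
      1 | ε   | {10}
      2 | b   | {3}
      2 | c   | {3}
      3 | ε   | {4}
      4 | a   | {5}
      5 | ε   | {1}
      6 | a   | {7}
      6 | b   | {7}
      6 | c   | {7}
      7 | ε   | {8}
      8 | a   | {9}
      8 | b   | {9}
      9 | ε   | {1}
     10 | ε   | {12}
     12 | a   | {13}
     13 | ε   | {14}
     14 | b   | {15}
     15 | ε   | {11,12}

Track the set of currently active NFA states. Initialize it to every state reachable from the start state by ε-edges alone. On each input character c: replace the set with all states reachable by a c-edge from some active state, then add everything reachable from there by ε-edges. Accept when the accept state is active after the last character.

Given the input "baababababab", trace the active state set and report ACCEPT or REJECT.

initial (ε-close {0}): {0,2,6}
'b' @ 1: {3,4,7,8}
'a' @ 2: {1,5,9,10,12}
'a' @ 3: {13,14}
'b' @ 4: {11,12,15}  ✓accept
'a' @ 5: {13,14}
'b' @ 6: {11,12,15}  ✓accept
'a' @ 7: {13,14}
'b' @ 8: {11,12,15}  ✓accept
'a' @ 9: {13,14}
'b' @ 10: {11,12,15}  ✓accept
'a' @ 11: {13,14}
'b' @ 12: {11,12,15}  ✓accept
final: {11,12,15}; accept 11 in set

Answer: ACCEPT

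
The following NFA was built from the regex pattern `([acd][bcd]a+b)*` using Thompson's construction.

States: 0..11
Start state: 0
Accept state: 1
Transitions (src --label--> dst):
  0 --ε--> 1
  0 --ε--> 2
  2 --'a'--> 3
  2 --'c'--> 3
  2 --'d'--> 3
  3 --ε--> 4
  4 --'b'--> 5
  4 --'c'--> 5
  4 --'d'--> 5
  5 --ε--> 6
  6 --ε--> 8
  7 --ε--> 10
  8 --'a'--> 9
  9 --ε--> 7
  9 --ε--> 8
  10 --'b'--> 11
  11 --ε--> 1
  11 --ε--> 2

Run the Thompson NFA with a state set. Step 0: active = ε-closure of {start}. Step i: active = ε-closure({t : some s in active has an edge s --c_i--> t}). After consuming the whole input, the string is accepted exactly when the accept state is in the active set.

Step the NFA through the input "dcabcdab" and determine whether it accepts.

Answer: ACCEPT

Steps:
initial (ε-close {0}): {0,1,2}
'd' @ 1: {3,4}
'c' @ 2: {5,6,8}
'a' @ 3: {7,8,9,10}
'b' @ 4: {1,2,11}  [accepting]
'c' @ 5: {3,4}
'd' @ 6: {5,6,8}
'a' @ 7: {7,8,9,10}
'b' @ 8: {1,2,11}  [accepting]
final: {1,2,11}; accept 1 in set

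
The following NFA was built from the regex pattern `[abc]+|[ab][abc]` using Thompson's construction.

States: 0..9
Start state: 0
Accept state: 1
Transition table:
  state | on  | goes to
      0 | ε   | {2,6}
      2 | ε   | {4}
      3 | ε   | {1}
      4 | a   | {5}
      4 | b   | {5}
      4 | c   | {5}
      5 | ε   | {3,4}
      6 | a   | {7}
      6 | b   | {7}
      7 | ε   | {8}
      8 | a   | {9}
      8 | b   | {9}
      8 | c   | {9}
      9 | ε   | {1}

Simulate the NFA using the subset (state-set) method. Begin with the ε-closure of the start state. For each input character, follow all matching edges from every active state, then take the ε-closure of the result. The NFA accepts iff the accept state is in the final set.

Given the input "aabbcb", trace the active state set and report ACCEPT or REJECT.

Answer: ACCEPT

Steps:
start: ε-closure({0}) = {0,2,4,6}
'a' @ 1: {1,3,4,5,7,8}  [accepting]
'a' @ 2: {1,3,4,5,9}  [accepting]
'b' @ 3: {1,3,4,5}  [accepting]
'b' @ 4: {1,3,4,5}  [accepting]
'c' @ 5: {1,3,4,5}  [accepting]
'b' @ 6: {1,3,4,5}  [accepting]
final: {1,3,4,5}; accept 1 in set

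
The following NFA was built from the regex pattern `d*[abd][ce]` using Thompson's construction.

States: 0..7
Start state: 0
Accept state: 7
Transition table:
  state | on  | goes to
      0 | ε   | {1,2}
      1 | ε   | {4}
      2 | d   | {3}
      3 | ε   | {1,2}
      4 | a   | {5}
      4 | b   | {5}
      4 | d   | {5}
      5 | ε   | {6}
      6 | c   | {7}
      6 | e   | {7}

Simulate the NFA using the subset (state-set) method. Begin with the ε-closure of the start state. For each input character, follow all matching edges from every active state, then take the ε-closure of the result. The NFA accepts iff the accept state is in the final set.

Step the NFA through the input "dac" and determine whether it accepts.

S₀ = ε-closure({0}) = {0,1,2,4}
'd' @ 1: {1,2,3,4,5,6}
'a' @ 2: {5,6}
'c' @ 3: {7}  ✓accept
after full input: {7}  (accept=7 in)

Answer: ACCEPT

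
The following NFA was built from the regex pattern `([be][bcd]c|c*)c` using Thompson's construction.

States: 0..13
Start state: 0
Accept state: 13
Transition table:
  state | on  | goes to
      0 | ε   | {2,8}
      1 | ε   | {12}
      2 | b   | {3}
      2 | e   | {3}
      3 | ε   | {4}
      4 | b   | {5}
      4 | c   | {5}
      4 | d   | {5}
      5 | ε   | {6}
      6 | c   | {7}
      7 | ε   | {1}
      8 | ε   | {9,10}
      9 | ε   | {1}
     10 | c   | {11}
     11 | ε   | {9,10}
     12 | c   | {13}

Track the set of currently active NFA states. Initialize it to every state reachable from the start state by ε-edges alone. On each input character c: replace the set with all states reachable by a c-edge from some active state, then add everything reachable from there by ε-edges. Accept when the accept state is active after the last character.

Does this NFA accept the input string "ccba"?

start: ε-closure({0}) = {0,1,2,8,9,10,12}
'c' @ 1: {1,9,10,11,12,13}  [accepting]
'c' @ 2: {1,9,10,11,12,13}  [accepting]
'b' @ 3: {}  — state set empty
rest 'a' ignored (set empty)
end set {} — state 13 not in

Answer: REJECT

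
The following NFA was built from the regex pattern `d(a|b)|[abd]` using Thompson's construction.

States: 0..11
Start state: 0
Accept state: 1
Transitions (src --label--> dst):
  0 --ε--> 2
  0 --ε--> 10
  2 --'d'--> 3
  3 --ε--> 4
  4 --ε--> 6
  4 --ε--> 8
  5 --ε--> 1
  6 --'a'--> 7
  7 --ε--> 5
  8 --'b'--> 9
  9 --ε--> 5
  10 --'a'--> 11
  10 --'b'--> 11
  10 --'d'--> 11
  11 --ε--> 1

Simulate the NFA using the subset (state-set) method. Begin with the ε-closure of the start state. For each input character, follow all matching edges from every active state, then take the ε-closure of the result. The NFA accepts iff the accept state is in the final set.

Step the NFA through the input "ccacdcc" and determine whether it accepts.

S₀ = ε-closure({0}) = {0,2,10}
'c' @ 1: {}  — state set empty
rest 'cacdcc' ignored (set empty)
after full input: {}  (accept=1 not in)

Answer: REJECT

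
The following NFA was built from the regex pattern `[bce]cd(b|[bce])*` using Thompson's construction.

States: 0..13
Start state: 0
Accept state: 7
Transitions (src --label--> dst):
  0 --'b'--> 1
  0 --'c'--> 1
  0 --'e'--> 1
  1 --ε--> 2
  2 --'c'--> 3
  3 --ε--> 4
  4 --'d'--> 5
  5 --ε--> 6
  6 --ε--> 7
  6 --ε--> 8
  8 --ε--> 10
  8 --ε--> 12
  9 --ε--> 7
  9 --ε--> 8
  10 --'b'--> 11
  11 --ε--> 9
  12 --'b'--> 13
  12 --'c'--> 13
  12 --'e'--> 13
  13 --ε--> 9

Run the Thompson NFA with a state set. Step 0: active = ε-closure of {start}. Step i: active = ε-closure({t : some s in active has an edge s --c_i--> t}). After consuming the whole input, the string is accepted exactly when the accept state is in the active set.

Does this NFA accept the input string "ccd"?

initial (ε-close {0}): {0}
'c' @ 1: {1,2}
'c' @ 2: {3,4}
'd' @ 3: {5,6,7,8,10,12}  ✓accept
final: {5,6,7,8,10,12}; accept 7 in set

Answer: ACCEPT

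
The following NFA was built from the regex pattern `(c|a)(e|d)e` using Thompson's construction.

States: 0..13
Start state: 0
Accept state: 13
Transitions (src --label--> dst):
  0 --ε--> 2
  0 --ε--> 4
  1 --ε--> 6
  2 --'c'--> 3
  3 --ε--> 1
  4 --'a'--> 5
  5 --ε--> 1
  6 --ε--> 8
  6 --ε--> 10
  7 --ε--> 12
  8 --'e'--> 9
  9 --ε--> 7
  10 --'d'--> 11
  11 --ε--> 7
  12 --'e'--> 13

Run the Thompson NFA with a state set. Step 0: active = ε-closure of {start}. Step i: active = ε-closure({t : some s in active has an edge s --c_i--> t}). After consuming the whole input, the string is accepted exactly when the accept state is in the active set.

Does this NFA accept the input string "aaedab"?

initial (ε-close {0}): {0,2,4}
'a' @ 1: {1,5,6,8,10}
'a' @ 2: {}  — dead — no transitions
rest 'edab' ignored (set empty)
after full input: {}  (accept=13 not in)

Answer: REJECT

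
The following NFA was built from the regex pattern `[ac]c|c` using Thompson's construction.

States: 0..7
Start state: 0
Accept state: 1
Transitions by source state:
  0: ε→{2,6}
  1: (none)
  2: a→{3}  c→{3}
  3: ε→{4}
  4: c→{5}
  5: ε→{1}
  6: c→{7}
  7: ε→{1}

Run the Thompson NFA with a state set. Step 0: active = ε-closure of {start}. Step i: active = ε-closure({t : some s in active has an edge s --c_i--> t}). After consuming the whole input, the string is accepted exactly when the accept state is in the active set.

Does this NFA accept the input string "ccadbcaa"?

initial (ε-close {0}): {0,2,6}
'c' @ 1: {1,3,4,7}  ✓accept
'c' @ 2: {1,5}  ✓accept
'a' @ 3: {}  — no active states
rest 'dbcaa' ignored (set empty)
end set {} — state 1 not in

Answer: REJECT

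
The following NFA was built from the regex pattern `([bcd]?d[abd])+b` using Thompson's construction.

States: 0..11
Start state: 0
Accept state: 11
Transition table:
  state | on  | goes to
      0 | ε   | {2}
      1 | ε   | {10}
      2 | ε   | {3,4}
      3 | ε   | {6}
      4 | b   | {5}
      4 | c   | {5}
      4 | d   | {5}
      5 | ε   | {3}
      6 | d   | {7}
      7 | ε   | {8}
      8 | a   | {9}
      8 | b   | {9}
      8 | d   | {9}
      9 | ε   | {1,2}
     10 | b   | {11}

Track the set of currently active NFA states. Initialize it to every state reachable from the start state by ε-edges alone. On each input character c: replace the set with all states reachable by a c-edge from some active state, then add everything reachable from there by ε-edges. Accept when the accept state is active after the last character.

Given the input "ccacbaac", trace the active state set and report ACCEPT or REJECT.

initial (ε-close {0}): {0,2,3,4,6}
'c' @ 1: {3,5,6}
'c' @ 2: {}  — dead — no transitions
rest 'acbaac' ignored (set empty)
end set {} — state 11 not in

Answer: REJECT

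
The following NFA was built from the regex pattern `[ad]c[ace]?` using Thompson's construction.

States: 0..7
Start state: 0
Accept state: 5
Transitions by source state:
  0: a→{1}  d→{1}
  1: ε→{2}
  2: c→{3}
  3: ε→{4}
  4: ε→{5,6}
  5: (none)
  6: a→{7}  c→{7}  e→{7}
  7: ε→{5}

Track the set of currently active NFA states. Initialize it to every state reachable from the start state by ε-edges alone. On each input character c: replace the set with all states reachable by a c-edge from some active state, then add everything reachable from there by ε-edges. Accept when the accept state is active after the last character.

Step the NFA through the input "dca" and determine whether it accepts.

S₀ = ε-closure({0}) = {0}
'd' @ 1: {1,2}
'c' @ 2: {3,4,5,6}  (accept∈set)
'a' @ 3: {5,7}  (accept∈set)
end set {5,7} — state 5 in

Answer: ACCEPT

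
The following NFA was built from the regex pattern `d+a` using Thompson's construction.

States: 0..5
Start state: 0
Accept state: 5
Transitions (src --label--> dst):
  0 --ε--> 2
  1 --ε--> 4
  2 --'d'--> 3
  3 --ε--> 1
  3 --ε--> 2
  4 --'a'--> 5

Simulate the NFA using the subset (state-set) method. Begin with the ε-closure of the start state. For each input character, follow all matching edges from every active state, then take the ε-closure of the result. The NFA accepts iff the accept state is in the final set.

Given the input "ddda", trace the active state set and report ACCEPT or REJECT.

initial (ε-close {0}): {0,2}
'd' @ 1: {1,2,3,4}
'd' @ 2: {1,2,3,4}
'd' @ 3: {1,2,3,4}
'a' @ 4: {5}  (accept∈set)
final: {5}; accept 5 in set

Answer: ACCEPT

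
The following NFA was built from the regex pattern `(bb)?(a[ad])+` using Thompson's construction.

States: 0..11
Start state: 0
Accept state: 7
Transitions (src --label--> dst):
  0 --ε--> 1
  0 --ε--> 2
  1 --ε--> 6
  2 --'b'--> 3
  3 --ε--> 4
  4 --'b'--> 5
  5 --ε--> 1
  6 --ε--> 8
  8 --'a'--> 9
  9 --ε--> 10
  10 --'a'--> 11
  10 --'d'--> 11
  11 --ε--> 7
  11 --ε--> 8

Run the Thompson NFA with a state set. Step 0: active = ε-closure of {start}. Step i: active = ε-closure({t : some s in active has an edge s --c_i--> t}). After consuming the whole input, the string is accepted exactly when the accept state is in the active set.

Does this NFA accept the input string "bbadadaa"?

Answer: ACCEPT

Trace:
initial (ε-close {0}): {0,1,2,6,8}
'b' @ 1: {3,4}
'b' @ 2: {1,5,6,8}
'a' @ 3: {9,10}
'd' @ 4: {7,8,11}  (accept∈set)
'a' @ 5: {9,10}
'd' @ 6: {7,8,11}  (accept∈set)
'a' @ 7: {9,10}
'a' @ 8: {7,8,11}  (accept∈set)
end set {7,8,11} — state 7 in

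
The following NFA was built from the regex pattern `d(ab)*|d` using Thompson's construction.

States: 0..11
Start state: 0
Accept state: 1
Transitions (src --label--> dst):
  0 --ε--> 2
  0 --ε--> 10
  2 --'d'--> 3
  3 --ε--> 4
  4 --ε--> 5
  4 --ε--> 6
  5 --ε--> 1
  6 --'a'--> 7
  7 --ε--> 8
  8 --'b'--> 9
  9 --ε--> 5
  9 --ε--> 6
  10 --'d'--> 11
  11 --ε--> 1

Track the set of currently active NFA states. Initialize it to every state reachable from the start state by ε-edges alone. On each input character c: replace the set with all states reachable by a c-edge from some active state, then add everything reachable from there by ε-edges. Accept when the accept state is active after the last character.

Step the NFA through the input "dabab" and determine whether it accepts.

Answer: ACCEPT

Steps:
initial (ε-close {0}): {0,2,10}
'd' @ 1: {1,3,4,5,6,11}  [accepting]
'a' @ 2: {7,8}
'b' @ 3: {1,5,6,9}  [accepting]
'a' @ 4: {7,8}
'b' @ 5: {1,5,6,9}  [accepting]
end set {1,5,6,9} — state 1 in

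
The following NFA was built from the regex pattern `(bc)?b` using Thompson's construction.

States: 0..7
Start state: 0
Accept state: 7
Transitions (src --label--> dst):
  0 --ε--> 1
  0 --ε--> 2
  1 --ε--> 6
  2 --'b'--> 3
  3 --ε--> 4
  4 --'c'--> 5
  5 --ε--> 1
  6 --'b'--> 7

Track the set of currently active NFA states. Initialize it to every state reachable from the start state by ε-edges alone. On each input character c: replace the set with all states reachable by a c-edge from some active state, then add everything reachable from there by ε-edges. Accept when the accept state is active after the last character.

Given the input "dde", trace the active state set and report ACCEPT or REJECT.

start: ε-closure({0}) = {0,1,2,6}
'd' @ 1: {}  — state set empty
rest 'de' ignored (set empty)
after full input: {}  (accept=7 not in)

Answer: REJECT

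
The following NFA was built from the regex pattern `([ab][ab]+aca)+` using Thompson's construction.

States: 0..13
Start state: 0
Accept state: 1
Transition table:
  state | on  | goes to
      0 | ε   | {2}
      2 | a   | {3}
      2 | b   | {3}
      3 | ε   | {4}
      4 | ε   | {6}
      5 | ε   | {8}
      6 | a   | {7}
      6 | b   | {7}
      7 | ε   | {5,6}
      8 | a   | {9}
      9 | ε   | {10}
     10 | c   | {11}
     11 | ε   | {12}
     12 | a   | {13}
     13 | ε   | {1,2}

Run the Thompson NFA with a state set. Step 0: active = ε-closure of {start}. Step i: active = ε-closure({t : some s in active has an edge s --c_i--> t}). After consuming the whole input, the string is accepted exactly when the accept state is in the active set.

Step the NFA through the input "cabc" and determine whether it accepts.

Answer: REJECT

Derivation:
initial (ε-close {0}): {0,2}
'c' @ 1: {}  — state set empty
rest 'abc' ignored (set empty)
final: {}; accept 1 not in set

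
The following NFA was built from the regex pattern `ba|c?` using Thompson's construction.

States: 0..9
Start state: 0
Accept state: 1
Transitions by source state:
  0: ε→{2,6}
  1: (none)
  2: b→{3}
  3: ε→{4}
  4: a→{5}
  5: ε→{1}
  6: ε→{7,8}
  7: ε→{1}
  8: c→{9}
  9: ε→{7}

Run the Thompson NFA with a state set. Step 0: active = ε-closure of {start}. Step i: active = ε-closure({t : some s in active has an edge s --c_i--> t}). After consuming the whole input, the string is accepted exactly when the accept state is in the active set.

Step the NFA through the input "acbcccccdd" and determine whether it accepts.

S₀ = ε-closure({0}) = {0,1,2,6,7,8}
'a' @ 1: {}  — dead — no transitions
rest 'cbcccccdd' ignored (set empty)
final: {}; accept 1 not in set

Answer: REJECT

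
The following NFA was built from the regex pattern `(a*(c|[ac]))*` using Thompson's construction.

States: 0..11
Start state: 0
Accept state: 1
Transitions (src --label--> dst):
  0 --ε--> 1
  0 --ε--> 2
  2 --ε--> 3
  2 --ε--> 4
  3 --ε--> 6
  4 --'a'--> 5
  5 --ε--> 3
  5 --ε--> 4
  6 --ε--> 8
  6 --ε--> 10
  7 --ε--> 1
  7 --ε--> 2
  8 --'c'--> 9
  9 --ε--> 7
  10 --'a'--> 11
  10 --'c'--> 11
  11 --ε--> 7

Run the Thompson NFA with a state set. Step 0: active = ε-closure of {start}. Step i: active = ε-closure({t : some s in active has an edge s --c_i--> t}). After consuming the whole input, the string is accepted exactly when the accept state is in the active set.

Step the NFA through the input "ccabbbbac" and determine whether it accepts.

Answer: REJECT

Trace:
initial (ε-close {0}): {0,1,2,3,4,6,8,10}
'c' @ 1: {1,2,3,4,6,7,8,9,10,11}  (accept∈set)
'c' @ 2: {1,2,3,4,6,7,8,9,10,11}  (accept∈set)
'a' @ 3: {1,2,3,4,5,6,7,8,10,11}  (accept∈set)
'b' @ 4: {}  — dead — no transitions
rest 'bbbac' ignored (set empty)
final: {}; accept 1 not in set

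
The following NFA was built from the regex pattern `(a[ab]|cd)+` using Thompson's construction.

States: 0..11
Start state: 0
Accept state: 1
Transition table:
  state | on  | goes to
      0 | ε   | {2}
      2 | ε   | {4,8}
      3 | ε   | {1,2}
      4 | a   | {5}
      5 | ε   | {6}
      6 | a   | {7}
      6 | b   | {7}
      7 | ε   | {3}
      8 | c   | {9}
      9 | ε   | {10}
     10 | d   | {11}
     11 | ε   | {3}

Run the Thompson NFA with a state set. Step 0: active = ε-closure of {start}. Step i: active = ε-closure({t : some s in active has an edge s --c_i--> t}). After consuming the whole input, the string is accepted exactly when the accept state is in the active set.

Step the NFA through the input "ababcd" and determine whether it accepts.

S₀ = ε-closure({0}) = {0,2,4,8}
'a' @ 1: {5,6}
'b' @ 2: {1,2,3,4,7,8}  (accept∈set)
'a' @ 3: {5,6}
'b' @ 4: {1,2,3,4,7,8}  (accept∈set)
'c' @ 5: {9,10}
'd' @ 6: {1,2,3,4,8,11}  (accept∈set)
end set {1,2,3,4,8,11} — state 1 in

Answer: ACCEPT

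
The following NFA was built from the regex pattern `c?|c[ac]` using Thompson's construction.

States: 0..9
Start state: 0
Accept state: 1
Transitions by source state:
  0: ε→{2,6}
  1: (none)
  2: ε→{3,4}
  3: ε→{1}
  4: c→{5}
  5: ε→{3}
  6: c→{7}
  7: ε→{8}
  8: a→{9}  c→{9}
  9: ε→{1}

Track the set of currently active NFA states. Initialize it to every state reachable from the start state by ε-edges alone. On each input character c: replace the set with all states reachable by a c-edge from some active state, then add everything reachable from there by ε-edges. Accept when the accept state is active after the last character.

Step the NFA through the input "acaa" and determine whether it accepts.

Answer: REJECT

Steps:
S₀ = ε-closure({0}) = {0,1,2,3,4,6}
'a' @ 1: {}  — state set empty
rest 'caa' ignored (set empty)
end set {} — state 1 not in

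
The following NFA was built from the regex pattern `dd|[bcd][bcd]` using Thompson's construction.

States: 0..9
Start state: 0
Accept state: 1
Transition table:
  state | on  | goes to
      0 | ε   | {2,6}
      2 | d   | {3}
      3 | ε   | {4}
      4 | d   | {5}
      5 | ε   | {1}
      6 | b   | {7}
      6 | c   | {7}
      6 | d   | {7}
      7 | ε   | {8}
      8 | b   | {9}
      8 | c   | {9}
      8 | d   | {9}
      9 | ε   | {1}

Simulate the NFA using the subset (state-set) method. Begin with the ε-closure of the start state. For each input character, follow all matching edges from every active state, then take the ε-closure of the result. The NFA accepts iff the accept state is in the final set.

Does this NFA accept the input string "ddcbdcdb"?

Answer: REJECT

Steps:
initial (ε-close {0}): {0,2,6}
'd' @ 1: {3,4,7,8}
'd' @ 2: {1,5,9}  ✓accept
'c' @ 3: {}  — state set empty
rest 'bdcdb' ignored (set empty)
after full input: {}  (accept=1 not in)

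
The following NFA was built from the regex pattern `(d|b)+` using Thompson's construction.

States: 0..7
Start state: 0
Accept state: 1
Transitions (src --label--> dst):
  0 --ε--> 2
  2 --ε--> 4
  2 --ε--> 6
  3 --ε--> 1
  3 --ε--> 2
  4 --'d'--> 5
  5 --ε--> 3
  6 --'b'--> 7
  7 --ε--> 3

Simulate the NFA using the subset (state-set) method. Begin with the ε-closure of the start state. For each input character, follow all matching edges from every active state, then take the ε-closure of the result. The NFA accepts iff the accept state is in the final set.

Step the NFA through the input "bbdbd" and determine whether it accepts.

Answer: ACCEPT

Steps:
S₀ = ε-closure({0}) = {0,2,4,6}
'b' @ 1: {1,2,3,4,6,7}  [accepting]
'b' @ 2: {1,2,3,4,6,7}  [accepting]
'd' @ 3: {1,2,3,4,5,6}  [accepting]
'b' @ 4: {1,2,3,4,6,7}  [accepting]
'd' @ 5: {1,2,3,4,5,6}  [accepting]
final: {1,2,3,4,5,6}; accept 1 in set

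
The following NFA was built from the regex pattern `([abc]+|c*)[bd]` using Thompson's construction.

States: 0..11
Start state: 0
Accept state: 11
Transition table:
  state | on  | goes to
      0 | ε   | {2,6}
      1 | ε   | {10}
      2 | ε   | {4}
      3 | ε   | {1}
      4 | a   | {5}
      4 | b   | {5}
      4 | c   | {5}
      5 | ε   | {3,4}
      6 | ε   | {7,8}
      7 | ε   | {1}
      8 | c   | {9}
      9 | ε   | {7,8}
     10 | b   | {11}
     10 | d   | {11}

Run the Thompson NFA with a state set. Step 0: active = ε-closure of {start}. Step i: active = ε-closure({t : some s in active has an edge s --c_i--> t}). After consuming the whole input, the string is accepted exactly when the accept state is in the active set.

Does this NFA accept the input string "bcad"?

S₀ = ε-closure({0}) = {0,1,2,4,6,7,8,10}
'b' @ 1: {1,3,4,5,10,11}  ✓accept
'c' @ 2: {1,3,4,5,10}
'a' @ 3: {1,3,4,5,10}
'd' @ 4: {11}  ✓accept
after full input: {11}  (accept=11 in)

Answer: ACCEPT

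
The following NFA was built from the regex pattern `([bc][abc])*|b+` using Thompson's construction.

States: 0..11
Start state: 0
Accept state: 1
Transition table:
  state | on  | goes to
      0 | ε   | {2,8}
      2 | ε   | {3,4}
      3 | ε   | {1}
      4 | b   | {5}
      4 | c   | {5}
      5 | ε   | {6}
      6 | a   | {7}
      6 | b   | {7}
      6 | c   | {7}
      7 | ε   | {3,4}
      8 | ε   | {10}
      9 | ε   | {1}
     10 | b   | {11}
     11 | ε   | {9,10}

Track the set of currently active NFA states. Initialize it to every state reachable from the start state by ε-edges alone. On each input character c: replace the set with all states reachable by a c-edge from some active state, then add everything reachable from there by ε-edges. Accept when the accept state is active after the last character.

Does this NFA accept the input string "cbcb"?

Answer: ACCEPT

Trace:
start: ε-closure({0}) = {0,1,2,3,4,8,10}
'c' @ 1: {5,6}
'b' @ 2: {1,3,4,7}  ✓accept
'c' @ 3: {5,6}
'b' @ 4: {1,3,4,7}  ✓accept
after full input: {1,3,4,7}  (accept=1 in)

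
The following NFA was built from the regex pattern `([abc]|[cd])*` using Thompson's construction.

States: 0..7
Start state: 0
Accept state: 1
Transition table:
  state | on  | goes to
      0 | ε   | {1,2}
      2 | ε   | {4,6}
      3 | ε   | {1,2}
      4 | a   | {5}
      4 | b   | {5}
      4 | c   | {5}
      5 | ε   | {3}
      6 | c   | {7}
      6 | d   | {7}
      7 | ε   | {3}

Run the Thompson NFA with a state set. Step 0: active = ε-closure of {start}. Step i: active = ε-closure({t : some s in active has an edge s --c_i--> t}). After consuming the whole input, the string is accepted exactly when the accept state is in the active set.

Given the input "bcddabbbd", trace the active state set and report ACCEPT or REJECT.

initial (ε-close {0}): {0,1,2,4,6}
'b' @ 1: {1,2,3,4,5,6}  ✓accept
'c' @ 2: {1,2,3,4,5,6,7}  ✓accept
'd' @ 3: {1,2,3,4,6,7}  ✓accept
'd' @ 4: {1,2,3,4,6,7}  ✓accept
'a' @ 5: {1,2,3,4,5,6}  ✓accept
'b' @ 6: {1,2,3,4,5,6}  ✓accept
'b' @ 7: {1,2,3,4,5,6}  ✓accept
'b' @ 8: {1,2,3,4,5,6}  ✓accept
'd' @ 9: {1,2,3,4,6,7}  ✓accept
end set {1,2,3,4,6,7} — state 1 in

Answer: ACCEPT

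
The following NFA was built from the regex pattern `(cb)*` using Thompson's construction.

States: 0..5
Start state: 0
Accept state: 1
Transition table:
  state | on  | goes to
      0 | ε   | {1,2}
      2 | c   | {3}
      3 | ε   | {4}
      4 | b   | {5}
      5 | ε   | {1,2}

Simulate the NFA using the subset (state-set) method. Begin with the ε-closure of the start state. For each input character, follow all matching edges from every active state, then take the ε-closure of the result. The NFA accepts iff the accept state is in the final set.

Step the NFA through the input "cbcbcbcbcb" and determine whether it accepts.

Answer: ACCEPT

Steps:
initial (ε-close {0}): {0,1,2}
'c' @ 1: {3,4}
'b' @ 2: {1,2,5}  [accepting]
'c' @ 3: {3,4}
'b' @ 4: {1,2,5}  [accepting]
'c' @ 5: {3,4}
'b' @ 6: {1,2,5}  [accepting]
'c' @ 7: {3,4}
'b' @ 8: {1,2,5}  [accepting]
'c' @ 9: {3,4}
'b' @ 10: {1,2,5}  [accepting]
final: {1,2,5}; accept 1 in set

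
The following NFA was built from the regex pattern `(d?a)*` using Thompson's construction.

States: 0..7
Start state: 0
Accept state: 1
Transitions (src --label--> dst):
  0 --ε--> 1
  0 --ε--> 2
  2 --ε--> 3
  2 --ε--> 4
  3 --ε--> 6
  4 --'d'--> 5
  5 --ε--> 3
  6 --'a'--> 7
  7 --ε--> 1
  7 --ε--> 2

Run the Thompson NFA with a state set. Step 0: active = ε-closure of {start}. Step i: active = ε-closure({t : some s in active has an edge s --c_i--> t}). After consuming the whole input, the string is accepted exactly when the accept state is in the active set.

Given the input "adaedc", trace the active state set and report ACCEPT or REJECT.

S₀ = ε-closure({0}) = {0,1,2,3,4,6}
'a' @ 1: {1,2,3,4,6,7}  ✓accept
'd' @ 2: {3,5,6}
'a' @ 3: {1,2,3,4,6,7}  ✓accept
'e' @ 4: {}  — dead — no transitions
rest 'dc' ignored (set empty)
final: {}; accept 1 not in set

Answer: REJECT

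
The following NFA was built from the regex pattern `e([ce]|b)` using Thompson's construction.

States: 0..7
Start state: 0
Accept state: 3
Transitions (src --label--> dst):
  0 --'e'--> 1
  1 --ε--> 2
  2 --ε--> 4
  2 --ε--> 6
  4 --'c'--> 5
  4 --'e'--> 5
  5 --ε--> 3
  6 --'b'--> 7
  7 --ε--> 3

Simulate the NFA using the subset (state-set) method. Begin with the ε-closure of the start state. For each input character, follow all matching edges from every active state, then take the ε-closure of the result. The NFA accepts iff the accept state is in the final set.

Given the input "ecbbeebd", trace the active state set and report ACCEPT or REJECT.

S₀ = ε-closure({0}) = {0}
'e' @ 1: {1,2,4,6}
'c' @ 2: {3,5}  [accepting]
'b' @ 3: {}  — state set empty
rest 'beebd' ignored (set empty)
final: {}; accept 3 not in set

Answer: REJECT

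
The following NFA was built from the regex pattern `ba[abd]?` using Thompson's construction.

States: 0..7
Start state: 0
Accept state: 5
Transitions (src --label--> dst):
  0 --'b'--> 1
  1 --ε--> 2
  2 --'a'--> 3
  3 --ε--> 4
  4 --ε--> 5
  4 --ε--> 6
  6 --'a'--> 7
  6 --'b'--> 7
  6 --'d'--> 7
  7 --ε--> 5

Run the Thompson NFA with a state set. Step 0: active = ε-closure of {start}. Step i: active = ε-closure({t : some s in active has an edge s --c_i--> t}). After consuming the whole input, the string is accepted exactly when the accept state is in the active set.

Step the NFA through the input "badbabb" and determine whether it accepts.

S₀ = ε-closure({0}) = {0}
'b' @ 1: {1,2}
'a' @ 2: {3,4,5,6}  ✓accept
'd' @ 3: {5,7}  ✓accept
'b' @ 4: {}  — dead — no transitions
rest 'abb' ignored (set empty)
after full input: {}  (accept=5 not in)

Answer: REJECT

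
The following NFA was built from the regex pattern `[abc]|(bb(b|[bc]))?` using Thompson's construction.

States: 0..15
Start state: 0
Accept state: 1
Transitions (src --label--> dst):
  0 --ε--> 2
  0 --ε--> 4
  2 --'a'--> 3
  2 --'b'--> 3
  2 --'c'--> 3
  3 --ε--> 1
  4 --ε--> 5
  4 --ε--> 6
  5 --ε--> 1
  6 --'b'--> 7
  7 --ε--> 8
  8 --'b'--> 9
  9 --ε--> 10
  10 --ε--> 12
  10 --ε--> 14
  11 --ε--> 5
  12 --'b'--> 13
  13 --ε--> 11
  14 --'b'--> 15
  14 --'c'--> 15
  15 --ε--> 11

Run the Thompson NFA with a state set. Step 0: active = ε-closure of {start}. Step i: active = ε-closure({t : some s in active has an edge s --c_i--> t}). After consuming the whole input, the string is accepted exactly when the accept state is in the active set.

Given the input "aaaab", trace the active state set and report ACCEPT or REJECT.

S₀ = ε-closure({0}) = {0,1,2,4,5,6}
'a' @ 1: {1,3}  ✓accept
'a' @ 2: {}  — no active states
rest 'aab' ignored (set empty)
after full input: {}  (accept=1 not in)

Answer: REJECT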